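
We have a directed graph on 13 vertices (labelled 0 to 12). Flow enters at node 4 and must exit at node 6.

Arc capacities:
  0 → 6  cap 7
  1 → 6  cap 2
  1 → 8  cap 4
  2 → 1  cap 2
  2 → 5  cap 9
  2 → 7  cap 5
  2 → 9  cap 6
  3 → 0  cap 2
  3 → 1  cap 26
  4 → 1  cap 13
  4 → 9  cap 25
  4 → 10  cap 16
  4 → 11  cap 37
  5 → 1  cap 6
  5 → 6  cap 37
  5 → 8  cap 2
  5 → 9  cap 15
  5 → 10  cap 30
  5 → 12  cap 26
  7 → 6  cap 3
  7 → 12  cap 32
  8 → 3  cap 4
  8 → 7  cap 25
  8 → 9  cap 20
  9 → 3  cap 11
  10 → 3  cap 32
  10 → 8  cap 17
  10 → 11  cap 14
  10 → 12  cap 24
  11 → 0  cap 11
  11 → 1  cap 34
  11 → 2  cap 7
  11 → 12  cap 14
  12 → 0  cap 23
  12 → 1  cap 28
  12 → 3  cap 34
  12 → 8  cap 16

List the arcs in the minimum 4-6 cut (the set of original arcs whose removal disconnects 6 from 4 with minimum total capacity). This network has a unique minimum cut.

Min-cut arcs: {(0,6), (1,6), (7,6), (11,2)} (total capacity 19)

augment #1: 4→1→6 push 2
augment #2: 4→11→0→6 push 7
augment #3: 4→1→8→7→6 push 3
augment #4: 4→11→2→5→6 push 7
max flow = 19; residual-reachable set from 4 gives S-side
cut edges (S→T): {(0,6), (1,6), (7,6), (11,2)} total cap 19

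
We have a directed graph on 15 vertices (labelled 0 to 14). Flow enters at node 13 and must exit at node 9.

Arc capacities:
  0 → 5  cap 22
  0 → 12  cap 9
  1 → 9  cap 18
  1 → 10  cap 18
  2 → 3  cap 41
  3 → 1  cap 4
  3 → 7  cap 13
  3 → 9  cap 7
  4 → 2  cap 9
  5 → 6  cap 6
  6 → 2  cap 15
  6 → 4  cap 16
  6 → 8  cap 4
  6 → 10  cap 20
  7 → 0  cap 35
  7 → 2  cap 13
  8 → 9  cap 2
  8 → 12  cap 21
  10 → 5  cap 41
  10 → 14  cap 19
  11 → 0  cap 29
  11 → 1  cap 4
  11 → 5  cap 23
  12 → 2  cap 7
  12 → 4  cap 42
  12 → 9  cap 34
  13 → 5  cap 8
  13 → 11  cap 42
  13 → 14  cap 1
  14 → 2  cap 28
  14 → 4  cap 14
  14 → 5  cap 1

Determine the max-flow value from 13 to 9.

Maximum flow value: 20

augment #1: 13→11→1→9 bottleneck 4, total now 4
augment #2: 13→5→6→8→9 bottleneck 2, total now 6
augment #3: 13→11→0→12→9 bottleneck 9, total now 15
augment #4: 13→14→2→3→9 bottleneck 1, total now 16
augment #5: 13→5→6→2→3→9 bottleneck 4, total now 20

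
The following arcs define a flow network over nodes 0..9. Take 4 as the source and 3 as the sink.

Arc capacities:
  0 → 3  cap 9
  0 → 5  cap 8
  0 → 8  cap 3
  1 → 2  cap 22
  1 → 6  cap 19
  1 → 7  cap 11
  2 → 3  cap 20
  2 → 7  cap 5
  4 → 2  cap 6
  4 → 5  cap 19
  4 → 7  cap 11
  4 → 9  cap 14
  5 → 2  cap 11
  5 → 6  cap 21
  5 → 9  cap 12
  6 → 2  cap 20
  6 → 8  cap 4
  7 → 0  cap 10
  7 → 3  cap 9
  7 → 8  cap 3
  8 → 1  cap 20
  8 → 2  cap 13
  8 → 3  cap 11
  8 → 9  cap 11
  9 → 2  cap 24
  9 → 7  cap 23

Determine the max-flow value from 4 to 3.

augment #1: 4→2→3 bottleneck 6, total now 6
augment #2: 4→7→3 bottleneck 9, total now 15
augment #3: 4→5→2→3 bottleneck 11, total now 26
augment #4: 4→7→0→3 bottleneck 2, total now 28
augment #5: 4→9→2→3 bottleneck 3, total now 31
augment #6: 4→5→6→8→3 bottleneck 4, total now 35
augment #7: 4→9→7→0→3 bottleneck 7, total now 42
augment #8: 4→9→7→8→3 bottleneck 3, total now 45
augment #9: 4→9→7→0→8→3 bottleneck 1, total now 46

Maximum flow value: 46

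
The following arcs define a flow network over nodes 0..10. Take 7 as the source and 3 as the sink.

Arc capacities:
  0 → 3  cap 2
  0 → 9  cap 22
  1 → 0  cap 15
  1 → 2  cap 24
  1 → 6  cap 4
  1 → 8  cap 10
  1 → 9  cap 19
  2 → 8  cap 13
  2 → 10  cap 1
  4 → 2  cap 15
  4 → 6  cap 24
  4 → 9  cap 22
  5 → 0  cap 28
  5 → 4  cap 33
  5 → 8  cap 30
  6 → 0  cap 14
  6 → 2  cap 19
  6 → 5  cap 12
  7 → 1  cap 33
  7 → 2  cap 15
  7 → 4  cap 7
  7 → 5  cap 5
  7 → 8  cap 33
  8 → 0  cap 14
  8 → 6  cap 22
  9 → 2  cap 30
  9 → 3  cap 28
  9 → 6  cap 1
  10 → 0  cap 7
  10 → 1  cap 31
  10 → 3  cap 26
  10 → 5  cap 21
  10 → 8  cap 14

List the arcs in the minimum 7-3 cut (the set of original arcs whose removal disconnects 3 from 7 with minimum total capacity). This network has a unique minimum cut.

Min-cut arcs: {(0,3), (2,10), (9,3)} (total capacity 31)

augment #1: 7→1→0→3 push 2
augment #2: 7→1→9→3 push 19
augment #3: 7→2→10→3 push 1
augment #4: 7→4→9→3 push 7
augment #5: 7→1→0→9→3 push 2
max flow = 31; residual-reachable set from 7 gives S-side
cut edges (S→T): {(0,3), (2,10), (9,3)} total cap 31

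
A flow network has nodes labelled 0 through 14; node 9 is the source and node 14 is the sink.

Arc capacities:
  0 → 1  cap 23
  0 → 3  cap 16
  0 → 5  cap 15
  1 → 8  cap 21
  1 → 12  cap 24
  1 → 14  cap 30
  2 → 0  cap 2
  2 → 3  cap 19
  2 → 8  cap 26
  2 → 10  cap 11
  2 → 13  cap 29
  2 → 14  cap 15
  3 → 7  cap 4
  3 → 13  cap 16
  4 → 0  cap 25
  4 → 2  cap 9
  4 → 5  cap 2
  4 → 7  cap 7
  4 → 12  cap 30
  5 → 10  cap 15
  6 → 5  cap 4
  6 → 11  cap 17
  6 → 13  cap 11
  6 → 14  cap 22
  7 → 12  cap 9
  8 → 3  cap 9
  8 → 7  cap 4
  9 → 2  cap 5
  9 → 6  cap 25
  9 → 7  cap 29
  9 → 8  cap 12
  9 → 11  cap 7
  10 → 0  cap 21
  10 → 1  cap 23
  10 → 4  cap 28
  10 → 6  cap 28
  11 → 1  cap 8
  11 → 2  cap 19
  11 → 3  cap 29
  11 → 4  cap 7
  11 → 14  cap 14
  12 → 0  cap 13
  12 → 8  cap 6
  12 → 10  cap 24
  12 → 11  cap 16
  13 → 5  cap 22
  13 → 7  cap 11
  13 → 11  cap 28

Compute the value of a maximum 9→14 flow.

augment #1: 9→2→14 bottleneck 5, total now 5
augment #2: 9→6→14 bottleneck 22, total now 27
augment #3: 9→11→14 bottleneck 7, total now 34
augment #4: 9→6→11→14 bottleneck 3, total now 37
augment #5: 9→7→12→11→14 bottleneck 4, total now 41
augment #6: 9→7→12→0→1→14 bottleneck 5, total now 46
augment #7: 9→8→3→13→11→1→14 bottleneck 8, total now 54
augment #8: 9→8→3→13→11→2→14 bottleneck 1, total now 55

Maximum flow value: 55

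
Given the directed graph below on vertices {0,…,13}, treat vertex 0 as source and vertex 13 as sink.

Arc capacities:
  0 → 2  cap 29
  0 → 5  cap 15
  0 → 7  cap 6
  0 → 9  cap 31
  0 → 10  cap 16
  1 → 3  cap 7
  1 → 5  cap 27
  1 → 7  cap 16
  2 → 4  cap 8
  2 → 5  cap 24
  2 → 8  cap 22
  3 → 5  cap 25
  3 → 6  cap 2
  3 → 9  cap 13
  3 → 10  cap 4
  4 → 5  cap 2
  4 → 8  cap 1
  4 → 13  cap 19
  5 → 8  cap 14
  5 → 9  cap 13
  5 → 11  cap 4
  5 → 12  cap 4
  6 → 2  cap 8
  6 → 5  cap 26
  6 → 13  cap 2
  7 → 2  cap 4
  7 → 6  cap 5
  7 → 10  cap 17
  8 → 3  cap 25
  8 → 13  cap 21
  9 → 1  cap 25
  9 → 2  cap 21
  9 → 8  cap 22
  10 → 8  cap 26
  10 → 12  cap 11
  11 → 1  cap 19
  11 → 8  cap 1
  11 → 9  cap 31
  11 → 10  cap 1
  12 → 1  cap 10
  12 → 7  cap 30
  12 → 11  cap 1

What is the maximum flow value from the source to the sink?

augment #1: 0→2→4→13 bottleneck 8, total now 8
augment #2: 0→2→8→13 bottleneck 21, total now 29
augment #3: 0→7→6→13 bottleneck 2, total now 31

Maximum flow value: 31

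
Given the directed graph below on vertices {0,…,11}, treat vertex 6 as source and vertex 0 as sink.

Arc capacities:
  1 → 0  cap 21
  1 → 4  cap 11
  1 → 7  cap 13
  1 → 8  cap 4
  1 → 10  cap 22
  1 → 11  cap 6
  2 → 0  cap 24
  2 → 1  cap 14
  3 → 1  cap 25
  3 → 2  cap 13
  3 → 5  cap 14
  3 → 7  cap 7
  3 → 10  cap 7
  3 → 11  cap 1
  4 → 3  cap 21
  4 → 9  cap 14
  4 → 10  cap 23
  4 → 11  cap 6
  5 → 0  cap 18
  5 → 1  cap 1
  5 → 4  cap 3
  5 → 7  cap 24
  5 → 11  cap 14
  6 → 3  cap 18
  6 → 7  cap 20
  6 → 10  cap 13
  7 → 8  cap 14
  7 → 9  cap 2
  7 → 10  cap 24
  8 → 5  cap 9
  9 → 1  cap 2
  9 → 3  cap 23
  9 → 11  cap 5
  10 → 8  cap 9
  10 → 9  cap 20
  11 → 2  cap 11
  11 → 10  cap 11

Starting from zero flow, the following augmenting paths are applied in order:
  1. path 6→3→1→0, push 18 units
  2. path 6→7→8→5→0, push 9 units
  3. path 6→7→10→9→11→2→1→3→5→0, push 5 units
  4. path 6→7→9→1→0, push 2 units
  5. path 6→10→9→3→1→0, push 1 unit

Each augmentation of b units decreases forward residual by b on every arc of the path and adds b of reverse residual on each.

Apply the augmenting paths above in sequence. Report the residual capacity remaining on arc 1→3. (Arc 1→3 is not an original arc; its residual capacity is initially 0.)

Residual capacity of (1,3): 14

after path 1 (6→3→1→0, push 18): res(1,3)=18
after path 2 (6→7→8→5→0, push 9): res(1,3)=18
after path 3 (6→7→10→9→11→2→1→3→5→0, push 5): res(1,3)=13
after path 4 (6→7→9→1→0, push 2): res(1,3)=13
after path 5 (6→10→9→3→1→0, push 1): res(1,3)=14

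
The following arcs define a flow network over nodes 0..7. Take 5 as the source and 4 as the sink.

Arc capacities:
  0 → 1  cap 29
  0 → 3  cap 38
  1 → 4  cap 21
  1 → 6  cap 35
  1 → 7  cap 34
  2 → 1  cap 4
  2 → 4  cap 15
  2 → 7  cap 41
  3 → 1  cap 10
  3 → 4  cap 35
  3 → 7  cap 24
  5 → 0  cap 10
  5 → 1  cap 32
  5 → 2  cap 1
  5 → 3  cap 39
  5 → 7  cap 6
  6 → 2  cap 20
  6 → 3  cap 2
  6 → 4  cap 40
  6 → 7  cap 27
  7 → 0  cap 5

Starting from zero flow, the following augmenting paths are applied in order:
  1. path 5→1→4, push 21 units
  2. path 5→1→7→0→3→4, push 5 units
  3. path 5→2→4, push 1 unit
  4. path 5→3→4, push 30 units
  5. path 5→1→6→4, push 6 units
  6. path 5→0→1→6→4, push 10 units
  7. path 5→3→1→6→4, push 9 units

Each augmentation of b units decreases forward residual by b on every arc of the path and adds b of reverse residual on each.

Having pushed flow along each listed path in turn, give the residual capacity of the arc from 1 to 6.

after path 1 (5→1→4, push 21): res(1,6)=35
after path 2 (5→1→7→0→3→4, push 5): res(1,6)=35
after path 3 (5→2→4, push 1): res(1,6)=35
after path 4 (5→3→4, push 30): res(1,6)=35
after path 5 (5→1→6→4, push 6): res(1,6)=29
after path 6 (5→0→1→6→4, push 10): res(1,6)=19
after path 7 (5→3→1→6→4, push 9): res(1,6)=10

Residual capacity of (1,6): 10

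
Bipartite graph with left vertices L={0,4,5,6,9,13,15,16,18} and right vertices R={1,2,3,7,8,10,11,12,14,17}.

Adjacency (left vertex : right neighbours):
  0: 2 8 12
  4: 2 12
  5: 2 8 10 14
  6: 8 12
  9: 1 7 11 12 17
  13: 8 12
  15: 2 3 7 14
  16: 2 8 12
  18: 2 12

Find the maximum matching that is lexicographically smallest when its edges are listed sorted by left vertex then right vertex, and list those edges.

|M| = 6 (so the lex-smallest maximum matching has 6 edges)
process left vertices in ascending order; for each, take the smallest-labelled available neighbour that still permits 6 edges overall, or leave it unmatched if none does
lex-smallest matching: {0-2, 4-12, 5-10, 6-8, 9-1, 15-3}

Lex-smallest maximum matching: {(0,2), (4,12), (5,10), (6,8), (9,1), (15,3)}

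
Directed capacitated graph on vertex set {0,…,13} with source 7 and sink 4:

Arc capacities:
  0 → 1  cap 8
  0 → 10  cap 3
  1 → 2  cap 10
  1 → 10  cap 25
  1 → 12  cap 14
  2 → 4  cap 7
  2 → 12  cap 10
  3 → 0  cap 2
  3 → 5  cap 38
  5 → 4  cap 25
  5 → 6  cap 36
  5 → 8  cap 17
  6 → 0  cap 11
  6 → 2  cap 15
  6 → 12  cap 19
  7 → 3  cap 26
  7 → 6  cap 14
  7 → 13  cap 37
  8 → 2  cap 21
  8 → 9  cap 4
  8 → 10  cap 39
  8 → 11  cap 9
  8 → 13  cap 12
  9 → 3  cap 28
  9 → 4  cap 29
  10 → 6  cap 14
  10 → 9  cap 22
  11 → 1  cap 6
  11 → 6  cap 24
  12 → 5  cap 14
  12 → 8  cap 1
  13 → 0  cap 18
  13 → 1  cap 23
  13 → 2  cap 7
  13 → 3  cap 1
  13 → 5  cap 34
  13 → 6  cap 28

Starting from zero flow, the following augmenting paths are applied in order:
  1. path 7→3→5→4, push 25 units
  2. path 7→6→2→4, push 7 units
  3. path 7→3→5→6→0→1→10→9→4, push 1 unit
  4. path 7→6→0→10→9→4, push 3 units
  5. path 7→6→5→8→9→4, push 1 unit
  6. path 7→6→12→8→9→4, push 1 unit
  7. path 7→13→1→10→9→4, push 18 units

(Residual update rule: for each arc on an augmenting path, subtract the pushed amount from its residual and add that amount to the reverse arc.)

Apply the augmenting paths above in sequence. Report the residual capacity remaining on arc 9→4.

Residual capacity of (9,4): 5

after path 1 (7→3→5→4, push 25): res(9,4)=29
after path 2 (7→6→2→4, push 7): res(9,4)=29
after path 3 (7→3→5→6→0→1→10→9→4, push 1): res(9,4)=28
after path 4 (7→6→0→10→9→4, push 3): res(9,4)=25
after path 5 (7→6→5→8→9→4, push 1): res(9,4)=24
after path 6 (7→6→12→8→9→4, push 1): res(9,4)=23
after path 7 (7→13→1→10→9→4, push 18): res(9,4)=5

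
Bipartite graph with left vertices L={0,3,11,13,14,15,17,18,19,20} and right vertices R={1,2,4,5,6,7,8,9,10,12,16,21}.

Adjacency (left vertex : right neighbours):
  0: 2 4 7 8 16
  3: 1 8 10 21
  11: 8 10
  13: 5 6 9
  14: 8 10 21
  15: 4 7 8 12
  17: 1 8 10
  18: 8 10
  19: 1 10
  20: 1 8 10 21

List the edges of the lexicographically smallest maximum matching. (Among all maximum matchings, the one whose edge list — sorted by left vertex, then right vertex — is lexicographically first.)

|M| = 7 (so the lex-smallest maximum matching has 7 edges)
process left vertices in ascending order; for each, take the smallest-labelled available neighbour that still permits 7 edges overall, or leave it unmatched if none does
lex-smallest matching: {0-2, 3-1, 11-8, 13-5, 14-10, 15-4, 20-21}

Lex-smallest maximum matching: {(0,2), (3,1), (11,8), (13,5), (14,10), (15,4), (20,21)}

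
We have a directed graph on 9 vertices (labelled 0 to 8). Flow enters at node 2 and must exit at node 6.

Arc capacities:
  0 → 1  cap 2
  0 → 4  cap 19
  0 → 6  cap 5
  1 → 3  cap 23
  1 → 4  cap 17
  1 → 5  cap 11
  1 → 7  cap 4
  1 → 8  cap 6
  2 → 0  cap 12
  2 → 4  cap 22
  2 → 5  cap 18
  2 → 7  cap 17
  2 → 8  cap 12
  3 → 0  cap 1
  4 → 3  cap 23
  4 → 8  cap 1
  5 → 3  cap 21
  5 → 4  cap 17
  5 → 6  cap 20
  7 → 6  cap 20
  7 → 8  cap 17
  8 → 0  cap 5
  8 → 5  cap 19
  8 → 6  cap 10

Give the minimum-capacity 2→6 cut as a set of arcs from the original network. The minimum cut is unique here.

augment #1: 2→0→6 push 5
augment #2: 2→5→6 push 18
augment #3: 2→7→6 push 17
augment #4: 2→8→6 push 10
augment #5: 2→8→5→6 push 2
augment #6: 2→0→1→7→6 push 2
max flow = 54; residual-reachable set from 2 gives S-side
cut edges (S→T): {(0,1), (0,6), (2,7), (5,6), (8,6)} total cap 54

Min-cut arcs: {(0,1), (0,6), (2,7), (5,6), (8,6)} (total capacity 54)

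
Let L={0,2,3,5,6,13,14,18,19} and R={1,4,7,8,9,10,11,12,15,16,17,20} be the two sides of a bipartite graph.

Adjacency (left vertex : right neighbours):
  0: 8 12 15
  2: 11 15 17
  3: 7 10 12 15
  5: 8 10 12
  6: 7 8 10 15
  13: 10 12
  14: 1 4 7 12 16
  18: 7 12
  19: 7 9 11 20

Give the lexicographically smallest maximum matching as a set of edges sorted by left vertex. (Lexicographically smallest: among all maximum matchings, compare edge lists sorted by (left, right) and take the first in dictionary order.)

|M| = 8 (so the lex-smallest maximum matching has 8 edges)
process left vertices in ascending order; for each, take the smallest-labelled available neighbour that still permits 8 edges overall, or leave it unmatched if none does
lex-smallest matching: {0-8, 2-11, 3-7, 5-10, 6-15, 13-12, 14-1, 19-9}

Lex-smallest maximum matching: {(0,8), (2,11), (3,7), (5,10), (6,15), (13,12), (14,1), (19,9)}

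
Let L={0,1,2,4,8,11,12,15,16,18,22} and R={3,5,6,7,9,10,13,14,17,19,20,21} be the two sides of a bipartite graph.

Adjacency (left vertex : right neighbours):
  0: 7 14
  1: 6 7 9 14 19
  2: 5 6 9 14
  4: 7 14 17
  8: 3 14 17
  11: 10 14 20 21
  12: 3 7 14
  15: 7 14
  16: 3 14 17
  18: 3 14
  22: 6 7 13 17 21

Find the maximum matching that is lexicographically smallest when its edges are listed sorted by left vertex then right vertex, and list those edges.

Lex-smallest maximum matching: {(0,7), (1,6), (2,5), (4,14), (8,3), (11,10), (16,17), (22,13)}

|M| = 8 (so the lex-smallest maximum matching has 8 edges)
process left vertices in ascending order; for each, take the smallest-labelled available neighbour that still permits 8 edges overall, or leave it unmatched if none does
lex-smallest matching: {0-7, 1-6, 2-5, 4-14, 8-3, 11-10, 16-17, 22-13}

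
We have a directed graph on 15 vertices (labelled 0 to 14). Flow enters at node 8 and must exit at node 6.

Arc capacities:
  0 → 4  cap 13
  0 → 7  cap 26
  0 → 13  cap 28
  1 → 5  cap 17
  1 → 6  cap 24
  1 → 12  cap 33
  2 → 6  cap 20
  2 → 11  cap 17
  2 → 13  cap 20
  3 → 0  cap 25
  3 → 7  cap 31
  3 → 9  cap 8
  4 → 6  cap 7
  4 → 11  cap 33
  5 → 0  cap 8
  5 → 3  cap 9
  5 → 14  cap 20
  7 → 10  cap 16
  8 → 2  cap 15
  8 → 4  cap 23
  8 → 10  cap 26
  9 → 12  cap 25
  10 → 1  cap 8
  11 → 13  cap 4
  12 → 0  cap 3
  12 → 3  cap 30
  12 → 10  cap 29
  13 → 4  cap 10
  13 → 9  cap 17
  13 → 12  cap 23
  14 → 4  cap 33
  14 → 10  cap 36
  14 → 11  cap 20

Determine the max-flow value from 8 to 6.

Maximum flow value: 30

augment #1: 8→2→6 bottleneck 15, total now 15
augment #2: 8→4→6 bottleneck 7, total now 22
augment #3: 8→10→1→6 bottleneck 8, total now 30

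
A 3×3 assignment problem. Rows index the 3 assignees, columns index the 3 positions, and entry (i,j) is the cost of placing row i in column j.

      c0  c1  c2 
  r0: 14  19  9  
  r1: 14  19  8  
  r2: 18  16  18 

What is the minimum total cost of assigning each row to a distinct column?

Minimum assignment cost: 38

optimal assignment: row0→col0 (cost 14), row1→col2 (cost 8), row2→col1 (cost 16)
total = 14 + 8 + 16 = 38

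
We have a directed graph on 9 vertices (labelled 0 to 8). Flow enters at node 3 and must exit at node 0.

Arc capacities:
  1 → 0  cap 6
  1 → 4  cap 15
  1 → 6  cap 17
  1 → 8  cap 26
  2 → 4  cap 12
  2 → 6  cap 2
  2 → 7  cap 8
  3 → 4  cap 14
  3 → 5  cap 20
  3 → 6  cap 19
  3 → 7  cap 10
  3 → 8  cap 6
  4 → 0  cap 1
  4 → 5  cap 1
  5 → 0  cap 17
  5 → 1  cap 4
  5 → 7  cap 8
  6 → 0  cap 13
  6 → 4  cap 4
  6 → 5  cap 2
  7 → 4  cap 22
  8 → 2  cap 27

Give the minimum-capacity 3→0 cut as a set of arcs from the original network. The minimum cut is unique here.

Min-cut arcs: {(4,0), (5,0), (5,1), (6,0)} (total capacity 35)

augment #1: 3→4→0 push 1
augment #2: 3→5→0 push 17
augment #3: 3→6→0 push 13
augment #4: 3→5→1→0 push 3
augment #5: 3→4→5→1→0 push 1
max flow = 35; residual-reachable set from 3 gives S-side
cut edges (S→T): {(4,0), (5,0), (5,1), (6,0)} total cap 35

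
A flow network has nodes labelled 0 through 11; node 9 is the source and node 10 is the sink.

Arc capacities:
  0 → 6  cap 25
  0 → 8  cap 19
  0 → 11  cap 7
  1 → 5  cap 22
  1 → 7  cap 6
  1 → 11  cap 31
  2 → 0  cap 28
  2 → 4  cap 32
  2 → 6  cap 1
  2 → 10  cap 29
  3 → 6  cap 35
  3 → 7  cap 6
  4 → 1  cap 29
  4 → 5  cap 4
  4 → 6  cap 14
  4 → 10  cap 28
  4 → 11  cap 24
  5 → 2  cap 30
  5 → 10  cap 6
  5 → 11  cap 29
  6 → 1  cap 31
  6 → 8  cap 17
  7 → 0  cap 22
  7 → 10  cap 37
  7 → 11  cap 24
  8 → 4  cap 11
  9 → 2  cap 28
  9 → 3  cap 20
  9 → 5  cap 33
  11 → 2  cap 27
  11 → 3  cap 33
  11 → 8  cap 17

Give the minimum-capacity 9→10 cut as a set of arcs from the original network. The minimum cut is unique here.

augment #1: 9→2→10 push 28
augment #2: 9→5→10 push 6
augment #3: 9→3→7→10 push 6
augment #4: 9→5→2→10 push 1
augment #5: 9→5→2→4→10 push 26
augment #6: 9→3→6→1→7→10 push 6
augment #7: 9→3→6→8→4→10 push 2
max flow = 75; residual-reachable set from 9 gives S-side
cut edges (S→T): {(1,7), (2,10), (3,7), (4,10), (5,10)} total cap 75

Min-cut arcs: {(1,7), (2,10), (3,7), (4,10), (5,10)} (total capacity 75)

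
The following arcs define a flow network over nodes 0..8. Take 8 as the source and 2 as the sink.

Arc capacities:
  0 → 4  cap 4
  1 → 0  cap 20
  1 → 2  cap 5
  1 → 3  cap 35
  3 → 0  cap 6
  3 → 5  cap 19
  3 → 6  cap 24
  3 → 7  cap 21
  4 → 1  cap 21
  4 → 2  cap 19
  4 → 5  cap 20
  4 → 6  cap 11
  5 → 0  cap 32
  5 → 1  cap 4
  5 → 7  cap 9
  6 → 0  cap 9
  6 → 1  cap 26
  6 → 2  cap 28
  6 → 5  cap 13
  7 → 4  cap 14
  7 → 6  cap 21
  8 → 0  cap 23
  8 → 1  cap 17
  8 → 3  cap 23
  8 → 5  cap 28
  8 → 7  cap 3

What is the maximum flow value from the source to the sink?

Maximum flow value: 51

augment #1: 8→1→2 bottleneck 5, total now 5
augment #2: 8→0→4→2 bottleneck 4, total now 9
augment #3: 8→3→6→2 bottleneck 23, total now 32
augment #4: 8→7→4→2 bottleneck 3, total now 35
augment #5: 8→1→3→6→2 bottleneck 1, total now 36
augment #6: 8→5→7→4→2 bottleneck 9, total now 45
augment #7: 8→1→3→7→4→2 bottleneck 2, total now 47
augment #8: 8→1→3→7→6→2 bottleneck 4, total now 51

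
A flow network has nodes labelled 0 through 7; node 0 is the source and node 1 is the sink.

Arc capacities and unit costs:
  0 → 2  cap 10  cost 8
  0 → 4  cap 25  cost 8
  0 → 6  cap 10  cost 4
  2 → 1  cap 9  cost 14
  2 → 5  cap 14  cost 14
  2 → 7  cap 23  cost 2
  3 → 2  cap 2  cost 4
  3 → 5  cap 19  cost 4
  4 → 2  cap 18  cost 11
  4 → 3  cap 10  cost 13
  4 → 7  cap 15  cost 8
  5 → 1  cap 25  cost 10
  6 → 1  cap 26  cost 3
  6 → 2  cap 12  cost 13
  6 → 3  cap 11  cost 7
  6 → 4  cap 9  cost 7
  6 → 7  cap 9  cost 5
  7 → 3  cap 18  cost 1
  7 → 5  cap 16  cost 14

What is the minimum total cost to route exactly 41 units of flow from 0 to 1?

Minimum cost for 41 units: 991

shortest-cost path #1: 0→6→1 push 10 @ unit cost 7 (adds 70)
shortest-cost path #2: 0→2→1 push 9 @ unit cost 22 (adds 198)
shortest-cost path #3: 0→2→7→3→5→1 push 1 @ unit cost 25 (adds 25)
shortest-cost path #4: 0→4→7→3→5→1 push 15 @ unit cost 31 (adds 465)
shortest-cost path #5: 0→4→3→5→1 push 3 @ unit cost 35 (adds 105)
shortest-cost path #6: 0→4→3→7→2→5→1 push 1 @ unit cost 42 (adds 42)
shortest-cost path #7: 0→4→2→5→1 push 2 @ unit cost 43 (adds 86)
total cost = 991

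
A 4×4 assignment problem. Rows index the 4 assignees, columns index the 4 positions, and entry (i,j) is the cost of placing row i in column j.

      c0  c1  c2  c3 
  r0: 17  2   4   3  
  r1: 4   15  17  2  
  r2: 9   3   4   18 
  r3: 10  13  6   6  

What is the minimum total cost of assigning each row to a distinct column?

one of 2 optimal assignments: row0→col1 (cost 2), row1→col0 (cost 4), row2→col2 (cost 4), row3→col3 (cost 6)
total = 2 + 4 + 4 + 6 = 16

Minimum assignment cost: 16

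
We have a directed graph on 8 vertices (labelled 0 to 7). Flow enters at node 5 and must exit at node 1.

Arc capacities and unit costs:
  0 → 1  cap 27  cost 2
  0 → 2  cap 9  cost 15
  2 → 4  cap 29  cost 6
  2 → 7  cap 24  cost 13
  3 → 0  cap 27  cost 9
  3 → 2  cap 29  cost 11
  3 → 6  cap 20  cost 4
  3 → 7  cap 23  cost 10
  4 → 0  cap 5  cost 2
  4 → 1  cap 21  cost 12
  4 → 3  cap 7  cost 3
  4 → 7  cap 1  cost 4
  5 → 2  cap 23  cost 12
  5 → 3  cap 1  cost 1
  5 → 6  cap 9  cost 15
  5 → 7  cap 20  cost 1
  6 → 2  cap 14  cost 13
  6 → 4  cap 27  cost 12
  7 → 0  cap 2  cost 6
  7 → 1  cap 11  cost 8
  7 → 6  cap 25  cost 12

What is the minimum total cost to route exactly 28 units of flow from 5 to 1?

shortest-cost path #1: 5→7→1 push 11 @ unit cost 9 (adds 99)
shortest-cost path #2: 5→7→0→1 push 2 @ unit cost 9 (adds 18)
shortest-cost path #3: 5→3→0→1 push 1 @ unit cost 12 (adds 12)
shortest-cost path #4: 5→2→4→0→1 push 5 @ unit cost 22 (adds 110)
shortest-cost path #5: 5→2→4→1 push 9 @ unit cost 30 (adds 270)
total cost = 509

Minimum cost for 28 units: 509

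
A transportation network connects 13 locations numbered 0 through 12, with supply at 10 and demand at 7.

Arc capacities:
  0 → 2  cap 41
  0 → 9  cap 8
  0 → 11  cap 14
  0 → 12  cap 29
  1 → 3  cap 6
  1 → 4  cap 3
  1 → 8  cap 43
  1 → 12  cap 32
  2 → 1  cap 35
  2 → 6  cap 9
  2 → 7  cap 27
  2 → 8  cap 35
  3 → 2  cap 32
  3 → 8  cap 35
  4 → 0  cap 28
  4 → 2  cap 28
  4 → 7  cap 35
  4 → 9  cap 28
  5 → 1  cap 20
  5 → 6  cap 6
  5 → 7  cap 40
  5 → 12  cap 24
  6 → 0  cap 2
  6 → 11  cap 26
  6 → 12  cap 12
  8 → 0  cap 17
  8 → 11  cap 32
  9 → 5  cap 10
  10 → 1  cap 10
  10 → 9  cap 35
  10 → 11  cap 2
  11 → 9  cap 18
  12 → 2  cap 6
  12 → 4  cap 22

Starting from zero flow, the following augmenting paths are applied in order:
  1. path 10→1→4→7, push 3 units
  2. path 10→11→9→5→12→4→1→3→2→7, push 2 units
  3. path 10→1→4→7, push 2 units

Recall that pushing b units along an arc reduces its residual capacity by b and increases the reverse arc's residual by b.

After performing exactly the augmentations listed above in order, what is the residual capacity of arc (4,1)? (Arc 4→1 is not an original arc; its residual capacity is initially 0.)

Residual capacity of (4,1): 3

after path 1 (10→1→4→7, push 3): res(4,1)=3
after path 2 (10→11→9→5→12→4→1→3→2→7, push 2): res(4,1)=1
after path 3 (10→1→4→7, push 2): res(4,1)=3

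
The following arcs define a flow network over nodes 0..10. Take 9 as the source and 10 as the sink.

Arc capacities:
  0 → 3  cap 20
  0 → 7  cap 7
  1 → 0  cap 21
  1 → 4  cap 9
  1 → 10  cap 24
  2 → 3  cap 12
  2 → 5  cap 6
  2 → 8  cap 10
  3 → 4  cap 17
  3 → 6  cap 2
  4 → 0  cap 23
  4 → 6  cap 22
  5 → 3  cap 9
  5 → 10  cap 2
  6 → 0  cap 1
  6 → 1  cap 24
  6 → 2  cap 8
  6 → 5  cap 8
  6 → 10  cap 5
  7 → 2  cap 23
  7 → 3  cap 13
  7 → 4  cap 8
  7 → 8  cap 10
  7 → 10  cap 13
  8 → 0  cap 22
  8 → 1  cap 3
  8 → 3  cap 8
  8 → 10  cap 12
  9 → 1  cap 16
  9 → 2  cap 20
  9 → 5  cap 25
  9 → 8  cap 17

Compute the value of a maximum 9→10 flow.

augment #1: 9→1→10 bottleneck 16, total now 16
augment #2: 9→5→10 bottleneck 2, total now 18
augment #3: 9→8→10 bottleneck 12, total now 30
augment #4: 9→8→1→10 bottleneck 3, total now 33
augment #5: 9→2→3→6→10 bottleneck 2, total now 35
augment #6: 9→8→0→7→10 bottleneck 2, total now 37
augment #7: 9→2→3→4→6→10 bottleneck 3, total now 40
augment #8: 9→2→8→0→7→10 bottleneck 5, total now 45
augment #9: 9→2→3→4→6→1→10 bottleneck 5, total now 50

Maximum flow value: 50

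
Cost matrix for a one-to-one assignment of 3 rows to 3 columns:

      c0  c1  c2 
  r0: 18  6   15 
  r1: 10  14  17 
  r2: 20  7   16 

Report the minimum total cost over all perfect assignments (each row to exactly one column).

one of 2 optimal assignments: row0→col1 (cost 6), row1→col0 (cost 10), row2→col2 (cost 16)
total = 6 + 10 + 16 = 32

Minimum assignment cost: 32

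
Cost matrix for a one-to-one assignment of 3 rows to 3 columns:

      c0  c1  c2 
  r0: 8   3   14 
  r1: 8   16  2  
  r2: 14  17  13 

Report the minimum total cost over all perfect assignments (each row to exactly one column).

Minimum assignment cost: 19

optimal assignment: row0→col1 (cost 3), row1→col2 (cost 2), row2→col0 (cost 14)
total = 3 + 2 + 14 = 19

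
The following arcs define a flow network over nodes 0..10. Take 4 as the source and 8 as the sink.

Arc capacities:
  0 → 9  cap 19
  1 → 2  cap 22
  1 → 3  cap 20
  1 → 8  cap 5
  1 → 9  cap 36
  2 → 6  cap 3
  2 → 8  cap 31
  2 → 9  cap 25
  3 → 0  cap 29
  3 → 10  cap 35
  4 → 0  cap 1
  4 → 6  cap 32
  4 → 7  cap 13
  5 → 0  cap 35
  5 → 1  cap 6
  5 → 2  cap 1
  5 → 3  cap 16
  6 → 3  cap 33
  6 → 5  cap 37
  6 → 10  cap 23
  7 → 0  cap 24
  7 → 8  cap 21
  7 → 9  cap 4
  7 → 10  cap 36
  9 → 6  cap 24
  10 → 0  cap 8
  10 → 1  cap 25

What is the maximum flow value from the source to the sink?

Maximum flow value: 41

augment #1: 4→7→8 bottleneck 13, total now 13
augment #2: 4→6→5→1→8 bottleneck 5, total now 18
augment #3: 4→6→5→2→8 bottleneck 1, total now 19
augment #4: 4→6→5→1→2→8 bottleneck 1, total now 20
augment #5: 4→6→10→1→2→8 bottleneck 21, total now 41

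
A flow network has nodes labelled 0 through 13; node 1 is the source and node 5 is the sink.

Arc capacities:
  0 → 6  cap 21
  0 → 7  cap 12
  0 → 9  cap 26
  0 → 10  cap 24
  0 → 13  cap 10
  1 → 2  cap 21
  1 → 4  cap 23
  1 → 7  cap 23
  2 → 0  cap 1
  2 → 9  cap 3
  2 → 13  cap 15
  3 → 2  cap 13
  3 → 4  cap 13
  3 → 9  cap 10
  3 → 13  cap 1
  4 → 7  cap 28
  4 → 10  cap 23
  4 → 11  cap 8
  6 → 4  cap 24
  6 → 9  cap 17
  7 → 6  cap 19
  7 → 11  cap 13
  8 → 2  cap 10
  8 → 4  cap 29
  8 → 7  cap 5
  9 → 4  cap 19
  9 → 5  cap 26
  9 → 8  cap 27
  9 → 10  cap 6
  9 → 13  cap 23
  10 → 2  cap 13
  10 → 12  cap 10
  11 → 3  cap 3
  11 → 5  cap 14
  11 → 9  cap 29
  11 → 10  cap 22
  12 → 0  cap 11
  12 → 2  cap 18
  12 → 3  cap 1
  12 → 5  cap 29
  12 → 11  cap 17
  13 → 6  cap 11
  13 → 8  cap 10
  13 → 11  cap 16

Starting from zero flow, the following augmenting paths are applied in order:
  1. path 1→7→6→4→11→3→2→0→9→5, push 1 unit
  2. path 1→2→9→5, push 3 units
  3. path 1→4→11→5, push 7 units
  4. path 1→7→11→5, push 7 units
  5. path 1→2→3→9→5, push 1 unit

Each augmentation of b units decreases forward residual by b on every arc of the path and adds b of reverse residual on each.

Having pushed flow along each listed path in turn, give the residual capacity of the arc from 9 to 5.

after path 1 (1→7→6→4→11→3→2→0→9→5, push 1): res(9,5)=25
after path 2 (1→2→9→5, push 3): res(9,5)=22
after path 3 (1→4→11→5, push 7): res(9,5)=22
after path 4 (1→7→11→5, push 7): res(9,5)=22
after path 5 (1→2→3→9→5, push 1): res(9,5)=21

Residual capacity of (9,5): 21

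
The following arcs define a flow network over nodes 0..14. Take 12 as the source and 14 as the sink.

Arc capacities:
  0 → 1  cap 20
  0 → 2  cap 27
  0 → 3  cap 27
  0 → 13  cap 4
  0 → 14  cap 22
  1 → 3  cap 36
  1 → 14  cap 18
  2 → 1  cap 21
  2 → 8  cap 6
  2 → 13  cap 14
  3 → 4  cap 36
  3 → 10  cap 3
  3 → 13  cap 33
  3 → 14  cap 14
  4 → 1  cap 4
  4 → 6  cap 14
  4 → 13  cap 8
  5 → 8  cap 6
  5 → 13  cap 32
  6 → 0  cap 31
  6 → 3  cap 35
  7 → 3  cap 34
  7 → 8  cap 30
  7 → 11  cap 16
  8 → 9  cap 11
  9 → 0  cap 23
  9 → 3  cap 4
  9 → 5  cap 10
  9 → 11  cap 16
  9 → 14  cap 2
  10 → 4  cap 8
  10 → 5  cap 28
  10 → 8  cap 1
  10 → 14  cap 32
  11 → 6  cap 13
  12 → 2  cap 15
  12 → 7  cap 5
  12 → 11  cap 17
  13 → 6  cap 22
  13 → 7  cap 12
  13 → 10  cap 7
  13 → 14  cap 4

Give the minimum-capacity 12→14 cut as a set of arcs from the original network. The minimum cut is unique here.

augment #1: 12→2→1→14 push 15
augment #2: 12→7→3→14 push 5
augment #3: 12→11→6→0→14 push 13
max flow = 33; residual-reachable set from 12 gives S-side
cut edges (S→T): {(11,6), (12,2), (12,7)} total cap 33

Min-cut arcs: {(11,6), (12,2), (12,7)} (total capacity 33)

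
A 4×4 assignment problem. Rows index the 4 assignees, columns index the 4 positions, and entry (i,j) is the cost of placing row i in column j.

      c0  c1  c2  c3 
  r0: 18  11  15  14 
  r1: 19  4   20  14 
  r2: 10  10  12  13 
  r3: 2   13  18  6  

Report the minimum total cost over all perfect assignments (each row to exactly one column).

optimal assignment: row0→col3 (cost 14), row1→col1 (cost 4), row2→col2 (cost 12), row3→col0 (cost 2)
total = 14 + 4 + 12 + 2 = 32

Minimum assignment cost: 32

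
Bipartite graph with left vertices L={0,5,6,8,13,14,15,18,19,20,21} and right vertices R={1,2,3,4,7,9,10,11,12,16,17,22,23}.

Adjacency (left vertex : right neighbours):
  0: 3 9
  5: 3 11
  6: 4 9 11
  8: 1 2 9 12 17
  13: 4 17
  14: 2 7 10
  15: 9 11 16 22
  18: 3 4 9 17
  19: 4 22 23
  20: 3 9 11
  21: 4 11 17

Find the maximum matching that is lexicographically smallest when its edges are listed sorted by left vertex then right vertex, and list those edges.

Lex-smallest maximum matching: {(0,3), (5,11), (6,4), (8,1), (13,17), (14,2), (15,16), (18,9), (19,22)}

|M| = 9 (so the lex-smallest maximum matching has 9 edges)
process left vertices in ascending order; for each, take the smallest-labelled available neighbour that still permits 9 edges overall, or leave it unmatched if none does
lex-smallest matching: {0-3, 5-11, 6-4, 8-1, 13-17, 14-2, 15-16, 18-9, 19-22}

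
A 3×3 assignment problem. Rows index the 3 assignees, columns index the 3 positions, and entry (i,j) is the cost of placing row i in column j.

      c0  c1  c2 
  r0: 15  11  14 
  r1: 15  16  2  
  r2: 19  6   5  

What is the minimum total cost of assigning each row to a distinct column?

Minimum assignment cost: 23

optimal assignment: row0→col0 (cost 15), row1→col2 (cost 2), row2→col1 (cost 6)
total = 15 + 2 + 6 = 23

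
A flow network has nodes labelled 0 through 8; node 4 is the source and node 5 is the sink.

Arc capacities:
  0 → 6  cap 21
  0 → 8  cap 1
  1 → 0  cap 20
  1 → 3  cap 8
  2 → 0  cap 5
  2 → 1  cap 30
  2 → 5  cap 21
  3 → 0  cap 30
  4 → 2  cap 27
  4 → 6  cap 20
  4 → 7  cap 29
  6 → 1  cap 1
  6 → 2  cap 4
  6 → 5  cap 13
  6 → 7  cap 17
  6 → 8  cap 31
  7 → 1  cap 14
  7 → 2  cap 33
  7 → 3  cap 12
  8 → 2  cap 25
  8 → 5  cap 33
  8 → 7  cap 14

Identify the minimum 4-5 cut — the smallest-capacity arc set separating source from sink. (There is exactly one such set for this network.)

Min-cut arcs: {(0,6), (0,8), (2,5), (4,6)} (total capacity 63)

augment #1: 4→2→5 push 21
augment #2: 4→6→5 push 13
augment #3: 4→6→8→5 push 7
augment #4: 4→2→0→8→5 push 1
augment #5: 4→2→0→6→8→5 push 4
augment #6: 4→2→1→0→6→8→5 push 1
augment #7: 4→7→1→0→6→8→5 push 14
augment #8: 4→7→3→0→6→8→5 push 2
max flow = 63; residual-reachable set from 4 gives S-side
cut edges (S→T): {(0,6), (0,8), (2,5), (4,6)} total cap 63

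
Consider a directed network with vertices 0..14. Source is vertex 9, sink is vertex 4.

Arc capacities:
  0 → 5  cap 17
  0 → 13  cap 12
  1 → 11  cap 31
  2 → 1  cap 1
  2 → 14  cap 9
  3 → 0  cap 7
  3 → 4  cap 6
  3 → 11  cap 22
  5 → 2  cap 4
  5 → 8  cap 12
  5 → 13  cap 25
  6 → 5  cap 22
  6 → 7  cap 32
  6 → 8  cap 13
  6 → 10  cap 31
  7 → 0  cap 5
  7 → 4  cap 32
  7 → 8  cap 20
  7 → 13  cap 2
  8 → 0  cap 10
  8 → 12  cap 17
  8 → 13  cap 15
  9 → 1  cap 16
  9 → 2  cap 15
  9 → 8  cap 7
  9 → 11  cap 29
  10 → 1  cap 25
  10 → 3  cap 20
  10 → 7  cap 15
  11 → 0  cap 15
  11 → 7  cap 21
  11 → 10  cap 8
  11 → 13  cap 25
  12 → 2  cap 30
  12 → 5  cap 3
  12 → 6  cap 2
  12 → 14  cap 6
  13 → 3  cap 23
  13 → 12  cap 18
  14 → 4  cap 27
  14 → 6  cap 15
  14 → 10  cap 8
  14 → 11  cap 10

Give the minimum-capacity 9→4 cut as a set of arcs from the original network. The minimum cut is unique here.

Min-cut arcs: {(2,14), (3,4), (11,7), (11,10), (12,6), (12,14)} (total capacity 52)

augment #1: 9→2→14→4 push 9
augment #2: 9→11→7→4 push 21
augment #3: 9→8→12→14→4 push 6
augment #4: 9→8→13→3→4 push 1
augment #5: 9→11→10→3→4 push 5
augment #6: 9→11→10→7→4 push 3
augment #7: 9→1→11→13→3→10→7→4 push 5
augment #8: 9→1→11→13→12→6→7→4 push 2
max flow = 52; residual-reachable set from 9 gives S-side
cut edges (S→T): {(2,14), (3,4), (11,7), (11,10), (12,6), (12,14)} total cap 52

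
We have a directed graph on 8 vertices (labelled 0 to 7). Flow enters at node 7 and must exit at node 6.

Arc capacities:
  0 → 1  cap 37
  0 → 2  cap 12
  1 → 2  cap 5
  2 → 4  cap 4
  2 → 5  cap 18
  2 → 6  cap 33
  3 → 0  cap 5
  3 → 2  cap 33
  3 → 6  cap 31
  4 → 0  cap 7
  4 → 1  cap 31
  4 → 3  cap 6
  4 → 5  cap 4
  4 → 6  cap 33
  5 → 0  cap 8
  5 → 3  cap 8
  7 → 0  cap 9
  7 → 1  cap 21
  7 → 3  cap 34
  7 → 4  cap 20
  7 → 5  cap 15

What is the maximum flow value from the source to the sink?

Maximum flow value: 79

augment #1: 7→3→6 bottleneck 31, total now 31
augment #2: 7→4→6 bottleneck 20, total now 51
augment #3: 7→0→2→6 bottleneck 9, total now 60
augment #4: 7→1→2→6 bottleneck 5, total now 65
augment #5: 7→3→2→6 bottleneck 3, total now 68
augment #6: 7→5→0→2→6 bottleneck 3, total now 71
augment #7: 7→5→3→2→6 bottleneck 8, total now 79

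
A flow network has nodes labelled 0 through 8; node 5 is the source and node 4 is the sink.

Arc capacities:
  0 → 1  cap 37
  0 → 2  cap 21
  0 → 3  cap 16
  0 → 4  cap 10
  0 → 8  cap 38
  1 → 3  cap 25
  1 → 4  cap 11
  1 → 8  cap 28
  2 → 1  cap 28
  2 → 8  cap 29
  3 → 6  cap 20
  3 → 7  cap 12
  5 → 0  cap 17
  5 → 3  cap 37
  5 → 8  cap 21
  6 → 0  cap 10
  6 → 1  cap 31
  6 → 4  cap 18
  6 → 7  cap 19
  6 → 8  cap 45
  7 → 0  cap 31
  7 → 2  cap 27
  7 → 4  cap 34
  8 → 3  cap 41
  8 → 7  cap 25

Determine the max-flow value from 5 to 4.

augment #1: 5→0→4 bottleneck 10, total now 10
augment #2: 5→0→1→4 bottleneck 7, total now 17
augment #3: 5→3→6→4 bottleneck 18, total now 35
augment #4: 5→3→7→4 bottleneck 12, total now 47
augment #5: 5→8→7→4 bottleneck 21, total now 68
augment #6: 5→3→6→1→4 bottleneck 2, total now 70

Maximum flow value: 70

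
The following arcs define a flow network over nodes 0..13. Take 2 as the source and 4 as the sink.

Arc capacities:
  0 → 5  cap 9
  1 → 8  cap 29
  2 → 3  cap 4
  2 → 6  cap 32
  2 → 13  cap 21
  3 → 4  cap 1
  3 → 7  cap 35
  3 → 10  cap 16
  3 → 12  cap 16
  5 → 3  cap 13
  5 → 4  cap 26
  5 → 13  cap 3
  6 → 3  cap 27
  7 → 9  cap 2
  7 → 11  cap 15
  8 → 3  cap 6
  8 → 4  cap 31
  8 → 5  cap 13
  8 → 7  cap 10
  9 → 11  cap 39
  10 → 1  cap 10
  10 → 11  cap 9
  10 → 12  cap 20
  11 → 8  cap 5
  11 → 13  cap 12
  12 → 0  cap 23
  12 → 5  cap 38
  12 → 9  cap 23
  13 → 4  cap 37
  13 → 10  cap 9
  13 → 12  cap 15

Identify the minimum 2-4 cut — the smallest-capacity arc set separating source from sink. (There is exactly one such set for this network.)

Min-cut arcs: {(2,3), (2,13), (6,3)} (total capacity 52)

augment #1: 2→3→4 push 1
augment #2: 2→13→4 push 21
augment #3: 2→3→12→5→4 push 3
augment #4: 2→6→3→12→5→4 push 13
augment #5: 2→6→3→7→11→8→4 push 5
augment #6: 2→6→3→7→11→13→4 push 9
max flow = 52; residual-reachable set from 2 gives S-side
cut edges (S→T): {(2,3), (2,13), (6,3)} total cap 52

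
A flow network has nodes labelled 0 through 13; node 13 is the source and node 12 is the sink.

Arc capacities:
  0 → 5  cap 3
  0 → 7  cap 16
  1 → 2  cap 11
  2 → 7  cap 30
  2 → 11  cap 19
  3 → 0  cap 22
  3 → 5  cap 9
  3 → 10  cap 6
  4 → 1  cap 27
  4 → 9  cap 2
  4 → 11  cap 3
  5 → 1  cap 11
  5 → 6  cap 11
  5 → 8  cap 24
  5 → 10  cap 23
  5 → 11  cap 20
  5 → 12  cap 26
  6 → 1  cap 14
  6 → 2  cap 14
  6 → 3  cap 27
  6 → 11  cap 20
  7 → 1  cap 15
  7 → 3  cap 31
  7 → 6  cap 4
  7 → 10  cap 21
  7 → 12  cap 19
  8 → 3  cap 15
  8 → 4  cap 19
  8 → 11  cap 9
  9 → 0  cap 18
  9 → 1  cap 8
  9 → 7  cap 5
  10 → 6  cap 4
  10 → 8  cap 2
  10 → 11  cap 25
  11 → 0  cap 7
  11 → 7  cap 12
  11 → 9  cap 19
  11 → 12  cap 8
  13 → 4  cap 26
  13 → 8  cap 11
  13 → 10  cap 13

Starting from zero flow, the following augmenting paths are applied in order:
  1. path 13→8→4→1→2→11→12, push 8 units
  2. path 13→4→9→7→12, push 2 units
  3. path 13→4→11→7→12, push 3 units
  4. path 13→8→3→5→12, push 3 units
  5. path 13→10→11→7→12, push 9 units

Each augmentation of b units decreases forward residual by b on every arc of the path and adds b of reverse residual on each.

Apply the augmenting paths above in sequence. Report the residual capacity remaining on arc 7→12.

Residual capacity of (7,12): 5

after path 1 (13→8→4→1→2→11→12, push 8): res(7,12)=19
after path 2 (13→4→9→7→12, push 2): res(7,12)=17
after path 3 (13→4→11→7→12, push 3): res(7,12)=14
after path 4 (13→8→3→5→12, push 3): res(7,12)=14
after path 5 (13→10→11→7→12, push 9): res(7,12)=5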